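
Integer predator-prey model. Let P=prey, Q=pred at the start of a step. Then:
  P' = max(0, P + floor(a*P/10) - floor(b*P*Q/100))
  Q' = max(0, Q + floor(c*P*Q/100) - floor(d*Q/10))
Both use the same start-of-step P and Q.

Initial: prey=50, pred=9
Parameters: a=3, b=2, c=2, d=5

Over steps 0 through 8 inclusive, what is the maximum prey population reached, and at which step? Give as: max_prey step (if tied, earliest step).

Step 1: prey: 50+15-9=56; pred: 9+9-4=14
Step 2: prey: 56+16-15=57; pred: 14+15-7=22
Step 3: prey: 57+17-25=49; pred: 22+25-11=36
Step 4: prey: 49+14-35=28; pred: 36+35-18=53
Step 5: prey: 28+8-29=7; pred: 53+29-26=56
Step 6: prey: 7+2-7=2; pred: 56+7-28=35
Step 7: prey: 2+0-1=1; pred: 35+1-17=19
Step 8: prey: 1+0-0=1; pred: 19+0-9=10
Max prey = 57 at step 2

Answer: 57 2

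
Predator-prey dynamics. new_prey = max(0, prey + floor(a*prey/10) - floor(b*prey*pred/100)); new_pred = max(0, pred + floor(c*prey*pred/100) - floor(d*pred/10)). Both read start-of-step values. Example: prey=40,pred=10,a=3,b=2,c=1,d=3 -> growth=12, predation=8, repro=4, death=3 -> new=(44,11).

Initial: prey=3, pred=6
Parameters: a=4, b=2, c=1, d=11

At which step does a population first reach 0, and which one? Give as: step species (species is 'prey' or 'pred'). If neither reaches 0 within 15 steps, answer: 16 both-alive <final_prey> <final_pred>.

Answer: 1 pred

Derivation:
Step 1: prey: 3+1-0=4; pred: 6+0-6=0
First extinction: pred at step 1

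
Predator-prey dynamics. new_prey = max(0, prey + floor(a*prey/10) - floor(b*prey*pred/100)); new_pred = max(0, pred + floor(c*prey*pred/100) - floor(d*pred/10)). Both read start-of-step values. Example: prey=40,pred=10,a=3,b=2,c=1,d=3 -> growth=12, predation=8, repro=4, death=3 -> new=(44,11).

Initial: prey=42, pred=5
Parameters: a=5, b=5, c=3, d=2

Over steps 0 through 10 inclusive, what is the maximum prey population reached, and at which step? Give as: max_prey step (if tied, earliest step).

Step 1: prey: 42+21-10=53; pred: 5+6-1=10
Step 2: prey: 53+26-26=53; pred: 10+15-2=23
Step 3: prey: 53+26-60=19; pred: 23+36-4=55
Step 4: prey: 19+9-52=0; pred: 55+31-11=75
Step 5: prey: 0+0-0=0; pred: 75+0-15=60
Step 6: prey: 0+0-0=0; pred: 60+0-12=48
Step 7: prey: 0+0-0=0; pred: 48+0-9=39
Step 8: prey: 0+0-0=0; pred: 39+0-7=32
Step 9: prey: 0+0-0=0; pred: 32+0-6=26
Step 10: prey: 0+0-0=0; pred: 26+0-5=21
Max prey = 53 at step 1

Answer: 53 1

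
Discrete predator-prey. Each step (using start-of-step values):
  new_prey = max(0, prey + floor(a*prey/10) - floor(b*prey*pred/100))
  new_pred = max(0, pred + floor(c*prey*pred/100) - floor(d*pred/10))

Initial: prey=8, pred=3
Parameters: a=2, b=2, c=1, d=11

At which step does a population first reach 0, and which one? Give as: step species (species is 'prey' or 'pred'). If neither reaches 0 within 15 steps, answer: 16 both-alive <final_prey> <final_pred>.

Step 1: prey: 8+1-0=9; pred: 3+0-3=0
First extinction: pred at step 1

Answer: 1 pred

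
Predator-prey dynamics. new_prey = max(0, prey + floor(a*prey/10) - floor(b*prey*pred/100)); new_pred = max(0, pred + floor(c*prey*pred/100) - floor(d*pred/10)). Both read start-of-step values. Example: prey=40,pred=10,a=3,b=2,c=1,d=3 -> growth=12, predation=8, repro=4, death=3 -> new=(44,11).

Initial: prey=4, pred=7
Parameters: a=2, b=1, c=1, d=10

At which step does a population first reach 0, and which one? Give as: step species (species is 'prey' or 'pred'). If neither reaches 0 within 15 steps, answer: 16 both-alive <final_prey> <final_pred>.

Step 1: prey: 4+0-0=4; pred: 7+0-7=0
First extinction: pred at step 1

Answer: 1 pred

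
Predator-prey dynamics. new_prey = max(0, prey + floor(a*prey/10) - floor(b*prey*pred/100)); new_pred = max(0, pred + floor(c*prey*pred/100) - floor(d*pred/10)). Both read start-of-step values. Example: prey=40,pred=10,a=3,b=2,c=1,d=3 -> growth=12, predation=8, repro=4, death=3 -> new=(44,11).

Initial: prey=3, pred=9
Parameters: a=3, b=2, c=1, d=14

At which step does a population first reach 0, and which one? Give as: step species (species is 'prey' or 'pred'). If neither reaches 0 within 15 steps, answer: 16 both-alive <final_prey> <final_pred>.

Step 1: prey: 3+0-0=3; pred: 9+0-12=0
First extinction: pred at step 1

Answer: 1 pred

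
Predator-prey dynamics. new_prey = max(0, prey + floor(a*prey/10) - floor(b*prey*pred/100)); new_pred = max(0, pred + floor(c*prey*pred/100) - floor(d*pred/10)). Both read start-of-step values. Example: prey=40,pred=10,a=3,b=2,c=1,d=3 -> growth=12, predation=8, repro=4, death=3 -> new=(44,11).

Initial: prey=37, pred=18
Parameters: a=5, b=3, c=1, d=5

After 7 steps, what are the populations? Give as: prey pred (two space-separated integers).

Answer: 85 13

Derivation:
Step 1: prey: 37+18-19=36; pred: 18+6-9=15
Step 2: prey: 36+18-16=38; pred: 15+5-7=13
Step 3: prey: 38+19-14=43; pred: 13+4-6=11
Step 4: prey: 43+21-14=50; pred: 11+4-5=10
Step 5: prey: 50+25-15=60; pred: 10+5-5=10
Step 6: prey: 60+30-18=72; pred: 10+6-5=11
Step 7: prey: 72+36-23=85; pred: 11+7-5=13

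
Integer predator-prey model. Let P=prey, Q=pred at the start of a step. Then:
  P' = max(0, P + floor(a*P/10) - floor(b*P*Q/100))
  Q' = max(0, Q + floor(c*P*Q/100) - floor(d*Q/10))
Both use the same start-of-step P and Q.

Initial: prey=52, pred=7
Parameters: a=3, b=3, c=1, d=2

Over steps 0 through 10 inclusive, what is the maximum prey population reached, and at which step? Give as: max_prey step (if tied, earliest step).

Step 1: prey: 52+15-10=57; pred: 7+3-1=9
Step 2: prey: 57+17-15=59; pred: 9+5-1=13
Step 3: prey: 59+17-23=53; pred: 13+7-2=18
Step 4: prey: 53+15-28=40; pred: 18+9-3=24
Step 5: prey: 40+12-28=24; pred: 24+9-4=29
Step 6: prey: 24+7-20=11; pred: 29+6-5=30
Step 7: prey: 11+3-9=5; pred: 30+3-6=27
Step 8: prey: 5+1-4=2; pred: 27+1-5=23
Step 9: prey: 2+0-1=1; pred: 23+0-4=19
Step 10: prey: 1+0-0=1; pred: 19+0-3=16
Max prey = 59 at step 2

Answer: 59 2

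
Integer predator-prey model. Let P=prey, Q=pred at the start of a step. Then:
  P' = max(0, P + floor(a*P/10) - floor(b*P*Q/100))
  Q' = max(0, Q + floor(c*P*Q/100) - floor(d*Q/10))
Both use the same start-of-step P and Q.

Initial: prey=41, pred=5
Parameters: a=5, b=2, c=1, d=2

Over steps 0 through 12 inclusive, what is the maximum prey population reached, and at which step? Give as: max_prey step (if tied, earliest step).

Step 1: prey: 41+20-4=57; pred: 5+2-1=6
Step 2: prey: 57+28-6=79; pred: 6+3-1=8
Step 3: prey: 79+39-12=106; pred: 8+6-1=13
Step 4: prey: 106+53-27=132; pred: 13+13-2=24
Step 5: prey: 132+66-63=135; pred: 24+31-4=51
Step 6: prey: 135+67-137=65; pred: 51+68-10=109
Step 7: prey: 65+32-141=0; pred: 109+70-21=158
Step 8: prey: 0+0-0=0; pred: 158+0-31=127
Step 9: prey: 0+0-0=0; pred: 127+0-25=102
Step 10: prey: 0+0-0=0; pred: 102+0-20=82
Step 11: prey: 0+0-0=0; pred: 82+0-16=66
Step 12: prey: 0+0-0=0; pred: 66+0-13=53
Max prey = 135 at step 5

Answer: 135 5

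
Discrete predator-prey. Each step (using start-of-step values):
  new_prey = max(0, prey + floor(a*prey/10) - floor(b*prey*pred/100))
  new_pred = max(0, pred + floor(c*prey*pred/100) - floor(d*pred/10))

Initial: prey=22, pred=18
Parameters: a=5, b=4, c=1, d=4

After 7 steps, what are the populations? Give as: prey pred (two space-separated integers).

Answer: 50 4

Derivation:
Step 1: prey: 22+11-15=18; pred: 18+3-7=14
Step 2: prey: 18+9-10=17; pred: 14+2-5=11
Step 3: prey: 17+8-7=18; pred: 11+1-4=8
Step 4: prey: 18+9-5=22; pred: 8+1-3=6
Step 5: prey: 22+11-5=28; pred: 6+1-2=5
Step 6: prey: 28+14-5=37; pred: 5+1-2=4
Step 7: prey: 37+18-5=50; pred: 4+1-1=4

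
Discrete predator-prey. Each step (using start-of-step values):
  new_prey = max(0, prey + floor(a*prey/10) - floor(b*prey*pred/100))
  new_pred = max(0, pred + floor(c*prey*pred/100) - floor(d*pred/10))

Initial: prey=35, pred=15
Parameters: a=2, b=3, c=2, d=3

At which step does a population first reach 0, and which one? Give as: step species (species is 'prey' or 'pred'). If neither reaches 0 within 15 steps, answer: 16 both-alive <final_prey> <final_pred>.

Step 1: prey: 35+7-15=27; pred: 15+10-4=21
Step 2: prey: 27+5-17=15; pred: 21+11-6=26
Step 3: prey: 15+3-11=7; pred: 26+7-7=26
Step 4: prey: 7+1-5=3; pred: 26+3-7=22
Step 5: prey: 3+0-1=2; pred: 22+1-6=17
Step 6: prey: 2+0-1=1; pred: 17+0-5=12
Step 7: prey: 1+0-0=1; pred: 12+0-3=9
Step 8: prey: 1+0-0=1; pred: 9+0-2=7
Step 9: prey: 1+0-0=1; pred: 7+0-2=5
Step 10: prey: 1+0-0=1; pred: 5+0-1=4
Step 11: prey: 1+0-0=1; pred: 4+0-1=3
Step 12: prey: 1+0-0=1; pred: 3+0-0=3
Steps 13-15: state stable at prey=1, pred=3 (no change)
No extinction within 15 steps

Answer: 16 both-alive 1 3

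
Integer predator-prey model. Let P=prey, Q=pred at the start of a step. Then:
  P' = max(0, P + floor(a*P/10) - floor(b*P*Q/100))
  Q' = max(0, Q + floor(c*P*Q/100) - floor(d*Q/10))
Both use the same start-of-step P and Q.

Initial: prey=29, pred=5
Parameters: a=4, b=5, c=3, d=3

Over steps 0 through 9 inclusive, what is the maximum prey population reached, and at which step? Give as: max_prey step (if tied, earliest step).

Step 1: prey: 29+11-7=33; pred: 5+4-1=8
Step 2: prey: 33+13-13=33; pred: 8+7-2=13
Step 3: prey: 33+13-21=25; pred: 13+12-3=22
Step 4: prey: 25+10-27=8; pred: 22+16-6=32
Step 5: prey: 8+3-12=0; pred: 32+7-9=30
Step 6: prey: 0+0-0=0; pred: 30+0-9=21
Step 7: prey: 0+0-0=0; pred: 21+0-6=15
Step 8: prey: 0+0-0=0; pred: 15+0-4=11
Step 9: prey: 0+0-0=0; pred: 11+0-3=8
Max prey = 33 at step 1

Answer: 33 1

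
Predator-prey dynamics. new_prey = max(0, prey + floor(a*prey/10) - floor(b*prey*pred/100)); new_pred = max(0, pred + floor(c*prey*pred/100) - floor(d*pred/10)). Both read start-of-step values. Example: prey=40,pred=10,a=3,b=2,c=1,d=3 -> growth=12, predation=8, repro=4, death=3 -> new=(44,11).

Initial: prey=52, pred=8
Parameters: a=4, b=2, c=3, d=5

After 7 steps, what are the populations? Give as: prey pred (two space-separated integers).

Step 1: prey: 52+20-8=64; pred: 8+12-4=16
Step 2: prey: 64+25-20=69; pred: 16+30-8=38
Step 3: prey: 69+27-52=44; pred: 38+78-19=97
Step 4: prey: 44+17-85=0; pred: 97+128-48=177
Step 5: prey: 0+0-0=0; pred: 177+0-88=89
Step 6: prey: 0+0-0=0; pred: 89+0-44=45
Step 7: prey: 0+0-0=0; pred: 45+0-22=23

Answer: 0 23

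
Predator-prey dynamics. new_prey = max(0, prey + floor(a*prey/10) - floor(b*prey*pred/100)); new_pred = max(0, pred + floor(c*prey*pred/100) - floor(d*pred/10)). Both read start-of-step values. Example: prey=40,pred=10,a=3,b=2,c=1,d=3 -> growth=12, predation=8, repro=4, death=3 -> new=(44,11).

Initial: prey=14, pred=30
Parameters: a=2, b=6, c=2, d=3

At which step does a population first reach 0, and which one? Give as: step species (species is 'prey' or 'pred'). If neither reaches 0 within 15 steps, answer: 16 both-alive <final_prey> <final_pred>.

Answer: 1 prey

Derivation:
Step 1: prey: 14+2-25=0; pred: 30+8-9=29
First extinction: prey at step 1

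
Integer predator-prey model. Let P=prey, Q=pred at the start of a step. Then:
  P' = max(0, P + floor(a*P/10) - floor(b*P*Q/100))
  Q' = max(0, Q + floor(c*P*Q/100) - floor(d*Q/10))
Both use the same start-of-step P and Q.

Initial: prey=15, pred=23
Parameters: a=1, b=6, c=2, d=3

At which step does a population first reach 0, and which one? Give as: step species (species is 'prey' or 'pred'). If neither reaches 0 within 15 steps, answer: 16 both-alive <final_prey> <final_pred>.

Step 1: prey: 15+1-20=0; pred: 23+6-6=23
First extinction: prey at step 1

Answer: 1 prey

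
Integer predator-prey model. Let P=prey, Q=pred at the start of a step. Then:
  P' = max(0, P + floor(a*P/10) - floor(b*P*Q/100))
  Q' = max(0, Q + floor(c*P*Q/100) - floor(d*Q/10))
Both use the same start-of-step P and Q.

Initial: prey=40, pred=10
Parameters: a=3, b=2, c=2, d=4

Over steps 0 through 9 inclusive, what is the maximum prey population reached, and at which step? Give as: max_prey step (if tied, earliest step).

Answer: 45 2

Derivation:
Step 1: prey: 40+12-8=44; pred: 10+8-4=14
Step 2: prey: 44+13-12=45; pred: 14+12-5=21
Step 3: prey: 45+13-18=40; pred: 21+18-8=31
Step 4: prey: 40+12-24=28; pred: 31+24-12=43
Step 5: prey: 28+8-24=12; pred: 43+24-17=50
Step 6: prey: 12+3-12=3; pred: 50+12-20=42
Step 7: prey: 3+0-2=1; pred: 42+2-16=28
Step 8: prey: 1+0-0=1; pred: 28+0-11=17
Step 9: prey: 1+0-0=1; pred: 17+0-6=11
Max prey = 45 at step 2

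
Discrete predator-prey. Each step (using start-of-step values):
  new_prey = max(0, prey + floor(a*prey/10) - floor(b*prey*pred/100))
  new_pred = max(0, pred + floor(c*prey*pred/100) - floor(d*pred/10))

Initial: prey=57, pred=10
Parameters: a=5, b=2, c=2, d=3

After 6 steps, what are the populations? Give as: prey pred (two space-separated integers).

Step 1: prey: 57+28-11=74; pred: 10+11-3=18
Step 2: prey: 74+37-26=85; pred: 18+26-5=39
Step 3: prey: 85+42-66=61; pred: 39+66-11=94
Step 4: prey: 61+30-114=0; pred: 94+114-28=180
Step 5: prey: 0+0-0=0; pred: 180+0-54=126
Step 6: prey: 0+0-0=0; pred: 126+0-37=89

Answer: 0 89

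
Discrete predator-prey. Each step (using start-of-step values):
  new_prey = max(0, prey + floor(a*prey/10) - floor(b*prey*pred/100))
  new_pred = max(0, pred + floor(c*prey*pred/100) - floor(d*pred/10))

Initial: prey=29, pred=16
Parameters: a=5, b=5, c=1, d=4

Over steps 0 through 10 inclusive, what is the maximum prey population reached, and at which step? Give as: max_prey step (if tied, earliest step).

Answer: 82 10

Derivation:
Step 1: prey: 29+14-23=20; pred: 16+4-6=14
Step 2: prey: 20+10-14=16; pred: 14+2-5=11
Step 3: prey: 16+8-8=16; pred: 11+1-4=8
Step 4: prey: 16+8-6=18; pred: 8+1-3=6
Step 5: prey: 18+9-5=22; pred: 6+1-2=5
Step 6: prey: 22+11-5=28; pred: 5+1-2=4
Step 7: prey: 28+14-5=37; pred: 4+1-1=4
Step 8: prey: 37+18-7=48; pred: 4+1-1=4
Step 9: prey: 48+24-9=63; pred: 4+1-1=4
Step 10: prey: 63+31-12=82; pred: 4+2-1=5
Max prey = 82 at step 10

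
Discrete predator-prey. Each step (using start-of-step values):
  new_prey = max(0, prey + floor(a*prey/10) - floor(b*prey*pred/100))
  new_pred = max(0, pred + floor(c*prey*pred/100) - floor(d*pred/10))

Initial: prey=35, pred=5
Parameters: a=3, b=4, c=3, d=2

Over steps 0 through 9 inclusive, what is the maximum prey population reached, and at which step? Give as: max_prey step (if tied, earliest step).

Step 1: prey: 35+10-7=38; pred: 5+5-1=9
Step 2: prey: 38+11-13=36; pred: 9+10-1=18
Step 3: prey: 36+10-25=21; pred: 18+19-3=34
Step 4: prey: 21+6-28=0; pred: 34+21-6=49
Step 5: prey: 0+0-0=0; pred: 49+0-9=40
Step 6: prey: 0+0-0=0; pred: 40+0-8=32
Step 7: prey: 0+0-0=0; pred: 32+0-6=26
Step 8: prey: 0+0-0=0; pred: 26+0-5=21
Step 9: prey: 0+0-0=0; pred: 21+0-4=17
Max prey = 38 at step 1

Answer: 38 1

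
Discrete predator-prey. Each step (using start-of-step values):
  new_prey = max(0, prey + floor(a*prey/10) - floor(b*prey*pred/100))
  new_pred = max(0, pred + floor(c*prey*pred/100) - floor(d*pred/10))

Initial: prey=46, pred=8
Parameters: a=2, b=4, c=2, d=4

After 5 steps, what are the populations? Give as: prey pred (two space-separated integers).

Step 1: prey: 46+9-14=41; pred: 8+7-3=12
Step 2: prey: 41+8-19=30; pred: 12+9-4=17
Step 3: prey: 30+6-20=16; pred: 17+10-6=21
Step 4: prey: 16+3-13=6; pred: 21+6-8=19
Step 5: prey: 6+1-4=3; pred: 19+2-7=14

Answer: 3 14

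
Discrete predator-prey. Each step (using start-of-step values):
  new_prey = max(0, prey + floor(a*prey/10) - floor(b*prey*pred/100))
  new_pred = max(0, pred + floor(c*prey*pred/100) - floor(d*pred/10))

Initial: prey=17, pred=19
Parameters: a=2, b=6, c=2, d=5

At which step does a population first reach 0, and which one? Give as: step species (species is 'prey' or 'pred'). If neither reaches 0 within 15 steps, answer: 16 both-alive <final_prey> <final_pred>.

Step 1: prey: 17+3-19=1; pred: 19+6-9=16
Step 2: prey: 1+0-0=1; pred: 16+0-8=8
Step 3: prey: 1+0-0=1; pred: 8+0-4=4
Step 4: prey: 1+0-0=1; pred: 4+0-2=2
Step 5: prey: 1+0-0=1; pred: 2+0-1=1
Step 6: prey: 1+0-0=1; pred: 1+0-0=1
Steps 7-15: state stable at prey=1, pred=1 (no change)
No extinction within 15 steps

Answer: 16 both-alive 1 1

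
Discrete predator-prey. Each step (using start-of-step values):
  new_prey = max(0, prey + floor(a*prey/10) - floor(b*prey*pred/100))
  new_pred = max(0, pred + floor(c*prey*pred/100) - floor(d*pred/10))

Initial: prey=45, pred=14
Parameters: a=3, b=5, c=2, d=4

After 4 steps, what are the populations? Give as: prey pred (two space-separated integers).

Answer: 1 11

Derivation:
Step 1: prey: 45+13-31=27; pred: 14+12-5=21
Step 2: prey: 27+8-28=7; pred: 21+11-8=24
Step 3: prey: 7+2-8=1; pred: 24+3-9=18
Step 4: prey: 1+0-0=1; pred: 18+0-7=11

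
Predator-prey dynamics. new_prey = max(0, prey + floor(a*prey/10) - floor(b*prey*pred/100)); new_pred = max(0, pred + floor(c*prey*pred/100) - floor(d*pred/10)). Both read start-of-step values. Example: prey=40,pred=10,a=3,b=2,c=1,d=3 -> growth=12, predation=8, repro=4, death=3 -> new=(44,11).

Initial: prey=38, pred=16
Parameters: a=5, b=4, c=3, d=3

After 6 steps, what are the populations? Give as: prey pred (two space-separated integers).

Step 1: prey: 38+19-24=33; pred: 16+18-4=30
Step 2: prey: 33+16-39=10; pred: 30+29-9=50
Step 3: prey: 10+5-20=0; pred: 50+15-15=50
Step 4: prey: 0+0-0=0; pred: 50+0-15=35
Step 5: prey: 0+0-0=0; pred: 35+0-10=25
Step 6: prey: 0+0-0=0; pred: 25+0-7=18

Answer: 0 18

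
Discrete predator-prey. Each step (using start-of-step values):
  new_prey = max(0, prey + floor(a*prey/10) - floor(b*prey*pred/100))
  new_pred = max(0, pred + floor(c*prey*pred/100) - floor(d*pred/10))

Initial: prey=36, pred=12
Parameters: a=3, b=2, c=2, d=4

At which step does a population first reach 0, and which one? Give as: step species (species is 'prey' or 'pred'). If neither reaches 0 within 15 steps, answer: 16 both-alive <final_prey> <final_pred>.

Step 1: prey: 36+10-8=38; pred: 12+8-4=16
Step 2: prey: 38+11-12=37; pred: 16+12-6=22
Step 3: prey: 37+11-16=32; pred: 22+16-8=30
Step 4: prey: 32+9-19=22; pred: 30+19-12=37
Step 5: prey: 22+6-16=12; pred: 37+16-14=39
Step 6: prey: 12+3-9=6; pred: 39+9-15=33
Step 7: prey: 6+1-3=4; pred: 33+3-13=23
Step 8: prey: 4+1-1=4; pred: 23+1-9=15
Step 9: prey: 4+1-1=4; pred: 15+1-6=10
Step 10: prey: 4+1-0=5; pred: 10+0-4=6
Step 11: prey: 5+1-0=6; pred: 6+0-2=4
Step 12: prey: 6+1-0=7; pred: 4+0-1=3
Step 13: prey: 7+2-0=9; pred: 3+0-1=2
Step 14: prey: 9+2-0=11; pred: 2+0-0=2
Step 15: prey: 11+3-0=14; pred: 2+0-0=2
No extinction within 15 steps

Answer: 16 both-alive 14 2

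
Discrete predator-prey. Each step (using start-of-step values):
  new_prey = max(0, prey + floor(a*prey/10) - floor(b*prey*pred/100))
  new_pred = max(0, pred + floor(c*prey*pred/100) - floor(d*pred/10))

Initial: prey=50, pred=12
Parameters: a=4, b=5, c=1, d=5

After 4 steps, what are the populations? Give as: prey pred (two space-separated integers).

Answer: 28 6

Derivation:
Step 1: prey: 50+20-30=40; pred: 12+6-6=12
Step 2: prey: 40+16-24=32; pred: 12+4-6=10
Step 3: prey: 32+12-16=28; pred: 10+3-5=8
Step 4: prey: 28+11-11=28; pred: 8+2-4=6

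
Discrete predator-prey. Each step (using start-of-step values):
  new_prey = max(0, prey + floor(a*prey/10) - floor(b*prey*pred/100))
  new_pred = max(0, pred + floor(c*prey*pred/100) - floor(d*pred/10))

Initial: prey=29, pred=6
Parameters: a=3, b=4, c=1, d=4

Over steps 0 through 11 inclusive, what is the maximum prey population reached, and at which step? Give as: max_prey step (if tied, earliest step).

Answer: 73 9

Derivation:
Step 1: prey: 29+8-6=31; pred: 6+1-2=5
Step 2: prey: 31+9-6=34; pred: 5+1-2=4
Step 3: prey: 34+10-5=39; pred: 4+1-1=4
Step 4: prey: 39+11-6=44; pred: 4+1-1=4
Step 5: prey: 44+13-7=50; pred: 4+1-1=4
Step 6: prey: 50+15-8=57; pred: 4+2-1=5
Step 7: prey: 57+17-11=63; pred: 5+2-2=5
Step 8: prey: 63+18-12=69; pred: 5+3-2=6
Step 9: prey: 69+20-16=73; pred: 6+4-2=8
Step 10: prey: 73+21-23=71; pred: 8+5-3=10
Step 11: prey: 71+21-28=64; pred: 10+7-4=13
Max prey = 73 at step 9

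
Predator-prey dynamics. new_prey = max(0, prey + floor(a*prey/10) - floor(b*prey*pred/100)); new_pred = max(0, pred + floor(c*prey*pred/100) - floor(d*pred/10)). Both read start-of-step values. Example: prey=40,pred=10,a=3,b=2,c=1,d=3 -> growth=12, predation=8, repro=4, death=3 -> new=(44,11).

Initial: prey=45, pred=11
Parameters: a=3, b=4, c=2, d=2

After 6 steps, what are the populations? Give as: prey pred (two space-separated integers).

Answer: 0 20

Derivation:
Step 1: prey: 45+13-19=39; pred: 11+9-2=18
Step 2: prey: 39+11-28=22; pred: 18+14-3=29
Step 3: prey: 22+6-25=3; pred: 29+12-5=36
Step 4: prey: 3+0-4=0; pred: 36+2-7=31
Step 5: prey: 0+0-0=0; pred: 31+0-6=25
Step 6: prey: 0+0-0=0; pred: 25+0-5=20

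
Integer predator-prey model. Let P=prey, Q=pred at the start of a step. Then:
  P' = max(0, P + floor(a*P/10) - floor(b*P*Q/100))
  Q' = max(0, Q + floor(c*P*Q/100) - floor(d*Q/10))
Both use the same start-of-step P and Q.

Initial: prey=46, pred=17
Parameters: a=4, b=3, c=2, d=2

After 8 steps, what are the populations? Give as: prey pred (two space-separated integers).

Step 1: prey: 46+18-23=41; pred: 17+15-3=29
Step 2: prey: 41+16-35=22; pred: 29+23-5=47
Step 3: prey: 22+8-31=0; pred: 47+20-9=58
Step 4: prey: 0+0-0=0; pred: 58+0-11=47
Step 5: prey: 0+0-0=0; pred: 47+0-9=38
Step 6: prey: 0+0-0=0; pred: 38+0-7=31
Step 7: prey: 0+0-0=0; pred: 31+0-6=25
Step 8: prey: 0+0-0=0; pred: 25+0-5=20

Answer: 0 20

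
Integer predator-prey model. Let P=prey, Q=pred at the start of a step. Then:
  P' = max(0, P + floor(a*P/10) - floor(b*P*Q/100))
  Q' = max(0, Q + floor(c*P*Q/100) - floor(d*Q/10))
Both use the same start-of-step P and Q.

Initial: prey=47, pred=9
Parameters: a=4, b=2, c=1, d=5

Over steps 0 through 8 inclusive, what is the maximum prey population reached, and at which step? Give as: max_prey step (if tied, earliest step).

Step 1: prey: 47+18-8=57; pred: 9+4-4=9
Step 2: prey: 57+22-10=69; pred: 9+5-4=10
Step 3: prey: 69+27-13=83; pred: 10+6-5=11
Step 4: prey: 83+33-18=98; pred: 11+9-5=15
Step 5: prey: 98+39-29=108; pred: 15+14-7=22
Step 6: prey: 108+43-47=104; pred: 22+23-11=34
Step 7: prey: 104+41-70=75; pred: 34+35-17=52
Step 8: prey: 75+30-78=27; pred: 52+39-26=65
Max prey = 108 at step 5

Answer: 108 5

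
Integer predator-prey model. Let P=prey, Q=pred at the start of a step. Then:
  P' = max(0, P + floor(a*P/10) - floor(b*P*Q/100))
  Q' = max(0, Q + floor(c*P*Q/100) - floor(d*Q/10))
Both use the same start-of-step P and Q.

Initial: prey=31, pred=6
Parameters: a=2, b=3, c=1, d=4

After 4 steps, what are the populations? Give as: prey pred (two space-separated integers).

Answer: 39 4

Derivation:
Step 1: prey: 31+6-5=32; pred: 6+1-2=5
Step 2: prey: 32+6-4=34; pred: 5+1-2=4
Step 3: prey: 34+6-4=36; pred: 4+1-1=4
Step 4: prey: 36+7-4=39; pred: 4+1-1=4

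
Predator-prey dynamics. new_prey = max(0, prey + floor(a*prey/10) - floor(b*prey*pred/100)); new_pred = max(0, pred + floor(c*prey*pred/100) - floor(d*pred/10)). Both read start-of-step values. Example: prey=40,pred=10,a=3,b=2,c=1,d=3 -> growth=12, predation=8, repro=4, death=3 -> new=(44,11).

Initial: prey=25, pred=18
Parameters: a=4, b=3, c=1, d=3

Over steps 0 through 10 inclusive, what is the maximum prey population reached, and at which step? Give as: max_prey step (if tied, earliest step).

Step 1: prey: 25+10-13=22; pred: 18+4-5=17
Step 2: prey: 22+8-11=19; pred: 17+3-5=15
Step 3: prey: 19+7-8=18; pred: 15+2-4=13
Step 4: prey: 18+7-7=18; pred: 13+2-3=12
Step 5: prey: 18+7-6=19; pred: 12+2-3=11
Step 6: prey: 19+7-6=20; pred: 11+2-3=10
Step 7: prey: 20+8-6=22; pred: 10+2-3=9
Step 8: prey: 22+8-5=25; pred: 9+1-2=8
Step 9: prey: 25+10-6=29; pred: 8+2-2=8
Step 10: prey: 29+11-6=34; pred: 8+2-2=8
Max prey = 34 at step 10

Answer: 34 10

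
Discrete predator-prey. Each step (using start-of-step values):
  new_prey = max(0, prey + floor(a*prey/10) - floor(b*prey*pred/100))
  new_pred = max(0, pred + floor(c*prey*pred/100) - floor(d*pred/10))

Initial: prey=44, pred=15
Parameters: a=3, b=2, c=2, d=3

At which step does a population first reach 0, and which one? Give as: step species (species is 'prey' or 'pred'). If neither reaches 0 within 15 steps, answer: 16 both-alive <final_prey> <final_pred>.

Step 1: prey: 44+13-13=44; pred: 15+13-4=24
Step 2: prey: 44+13-21=36; pred: 24+21-7=38
Step 3: prey: 36+10-27=19; pred: 38+27-11=54
Step 4: prey: 19+5-20=4; pred: 54+20-16=58
Step 5: prey: 4+1-4=1; pred: 58+4-17=45
Step 6: prey: 1+0-0=1; pred: 45+0-13=32
Step 7: prey: 1+0-0=1; pred: 32+0-9=23
Step 8: prey: 1+0-0=1; pred: 23+0-6=17
Step 9: prey: 1+0-0=1; pred: 17+0-5=12
Step 10: prey: 1+0-0=1; pred: 12+0-3=9
Step 11: prey: 1+0-0=1; pred: 9+0-2=7
Step 12: prey: 1+0-0=1; pred: 7+0-2=5
Step 13: prey: 1+0-0=1; pred: 5+0-1=4
Step 14: prey: 1+0-0=1; pred: 4+0-1=3
Step 15: prey: 1+0-0=1; pred: 3+0-0=3
No extinction within 15 steps

Answer: 16 both-alive 1 3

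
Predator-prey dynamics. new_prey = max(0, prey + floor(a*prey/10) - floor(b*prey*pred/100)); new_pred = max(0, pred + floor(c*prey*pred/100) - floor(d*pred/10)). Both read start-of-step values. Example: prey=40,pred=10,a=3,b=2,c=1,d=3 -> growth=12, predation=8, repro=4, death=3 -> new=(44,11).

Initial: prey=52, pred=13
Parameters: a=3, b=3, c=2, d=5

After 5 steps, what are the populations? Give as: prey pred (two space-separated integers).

Answer: 3 15

Derivation:
Step 1: prey: 52+15-20=47; pred: 13+13-6=20
Step 2: prey: 47+14-28=33; pred: 20+18-10=28
Step 3: prey: 33+9-27=15; pred: 28+18-14=32
Step 4: prey: 15+4-14=5; pred: 32+9-16=25
Step 5: prey: 5+1-3=3; pred: 25+2-12=15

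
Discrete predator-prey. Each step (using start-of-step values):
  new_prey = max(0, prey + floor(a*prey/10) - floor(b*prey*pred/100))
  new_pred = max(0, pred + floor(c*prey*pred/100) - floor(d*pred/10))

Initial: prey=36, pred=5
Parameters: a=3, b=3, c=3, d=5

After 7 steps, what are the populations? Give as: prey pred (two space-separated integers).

Answer: 0 14

Derivation:
Step 1: prey: 36+10-5=41; pred: 5+5-2=8
Step 2: prey: 41+12-9=44; pred: 8+9-4=13
Step 3: prey: 44+13-17=40; pred: 13+17-6=24
Step 4: prey: 40+12-28=24; pred: 24+28-12=40
Step 5: prey: 24+7-28=3; pred: 40+28-20=48
Step 6: prey: 3+0-4=0; pred: 48+4-24=28
Step 7: prey: 0+0-0=0; pred: 28+0-14=14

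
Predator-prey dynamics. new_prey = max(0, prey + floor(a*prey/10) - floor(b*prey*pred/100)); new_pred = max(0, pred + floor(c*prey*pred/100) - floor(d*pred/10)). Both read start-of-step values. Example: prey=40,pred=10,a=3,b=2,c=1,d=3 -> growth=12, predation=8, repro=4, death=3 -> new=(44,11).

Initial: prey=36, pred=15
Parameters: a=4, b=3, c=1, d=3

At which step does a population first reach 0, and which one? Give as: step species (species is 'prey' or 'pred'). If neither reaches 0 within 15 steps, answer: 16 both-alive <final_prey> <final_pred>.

Answer: 16 both-alive 43 10

Derivation:
Step 1: prey: 36+14-16=34; pred: 15+5-4=16
Step 2: prey: 34+13-16=31; pred: 16+5-4=17
Step 3: prey: 31+12-15=28; pred: 17+5-5=17
Step 4: prey: 28+11-14=25; pred: 17+4-5=16
Step 5: prey: 25+10-12=23; pred: 16+4-4=16
Step 6: prey: 23+9-11=21; pred: 16+3-4=15
Step 7: prey: 21+8-9=20; pred: 15+3-4=14
Step 8: prey: 20+8-8=20; pred: 14+2-4=12
Step 9: prey: 20+8-7=21; pred: 12+2-3=11
Step 10: prey: 21+8-6=23; pred: 11+2-3=10
Step 11: prey: 23+9-6=26; pred: 10+2-3=9
Step 12: prey: 26+10-7=29; pred: 9+2-2=9
Step 13: prey: 29+11-7=33; pred: 9+2-2=9
Step 14: prey: 33+13-8=38; pred: 9+2-2=9
Step 15: prey: 38+15-10=43; pred: 9+3-2=10
No extinction within 15 steps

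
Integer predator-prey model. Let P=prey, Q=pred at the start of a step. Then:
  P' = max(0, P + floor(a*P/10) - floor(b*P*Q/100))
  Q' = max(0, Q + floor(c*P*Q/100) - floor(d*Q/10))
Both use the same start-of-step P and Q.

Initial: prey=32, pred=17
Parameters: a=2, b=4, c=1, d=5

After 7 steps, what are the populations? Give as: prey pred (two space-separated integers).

Step 1: prey: 32+6-21=17; pred: 17+5-8=14
Step 2: prey: 17+3-9=11; pred: 14+2-7=9
Step 3: prey: 11+2-3=10; pred: 9+0-4=5
Step 4: prey: 10+2-2=10; pred: 5+0-2=3
Step 5: prey: 10+2-1=11; pred: 3+0-1=2
Step 6: prey: 11+2-0=13; pred: 2+0-1=1
Step 7: prey: 13+2-0=15; pred: 1+0-0=1

Answer: 15 1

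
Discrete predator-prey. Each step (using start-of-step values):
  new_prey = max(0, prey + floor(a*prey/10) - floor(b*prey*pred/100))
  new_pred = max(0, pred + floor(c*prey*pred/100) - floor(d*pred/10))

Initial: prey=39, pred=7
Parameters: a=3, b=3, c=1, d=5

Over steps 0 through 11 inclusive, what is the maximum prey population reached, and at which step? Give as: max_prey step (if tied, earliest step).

Step 1: prey: 39+11-8=42; pred: 7+2-3=6
Step 2: prey: 42+12-7=47; pred: 6+2-3=5
Step 3: prey: 47+14-7=54; pred: 5+2-2=5
Step 4: prey: 54+16-8=62; pred: 5+2-2=5
Step 5: prey: 62+18-9=71; pred: 5+3-2=6
Step 6: prey: 71+21-12=80; pred: 6+4-3=7
Step 7: prey: 80+24-16=88; pred: 7+5-3=9
Step 8: prey: 88+26-23=91; pred: 9+7-4=12
Step 9: prey: 91+27-32=86; pred: 12+10-6=16
Step 10: prey: 86+25-41=70; pred: 16+13-8=21
Step 11: prey: 70+21-44=47; pred: 21+14-10=25
Max prey = 91 at step 8

Answer: 91 8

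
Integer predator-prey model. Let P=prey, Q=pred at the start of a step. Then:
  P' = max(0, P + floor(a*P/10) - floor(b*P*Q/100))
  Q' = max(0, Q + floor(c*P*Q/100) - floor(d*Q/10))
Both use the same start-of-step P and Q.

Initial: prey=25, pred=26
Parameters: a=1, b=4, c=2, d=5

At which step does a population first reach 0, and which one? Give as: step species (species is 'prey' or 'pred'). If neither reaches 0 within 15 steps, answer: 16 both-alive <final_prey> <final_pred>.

Answer: 2 prey

Derivation:
Step 1: prey: 25+2-26=1; pred: 26+13-13=26
Step 2: prey: 1+0-1=0; pred: 26+0-13=13
First extinction: prey at step 2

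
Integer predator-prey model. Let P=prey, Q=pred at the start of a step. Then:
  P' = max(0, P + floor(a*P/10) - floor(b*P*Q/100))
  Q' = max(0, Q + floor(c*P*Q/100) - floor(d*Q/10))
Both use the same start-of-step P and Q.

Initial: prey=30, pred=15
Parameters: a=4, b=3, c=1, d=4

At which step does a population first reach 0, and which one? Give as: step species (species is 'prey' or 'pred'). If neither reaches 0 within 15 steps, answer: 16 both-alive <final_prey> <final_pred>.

Step 1: prey: 30+12-13=29; pred: 15+4-6=13
Step 2: prey: 29+11-11=29; pred: 13+3-5=11
Step 3: prey: 29+11-9=31; pred: 11+3-4=10
Step 4: prey: 31+12-9=34; pred: 10+3-4=9
Step 5: prey: 34+13-9=38; pred: 9+3-3=9
Step 6: prey: 38+15-10=43; pred: 9+3-3=9
Step 7: prey: 43+17-11=49; pred: 9+3-3=9
Step 8: prey: 49+19-13=55; pred: 9+4-3=10
Step 9: prey: 55+22-16=61; pred: 10+5-4=11
Step 10: prey: 61+24-20=65; pred: 11+6-4=13
Step 11: prey: 65+26-25=66; pred: 13+8-5=16
Step 12: prey: 66+26-31=61; pred: 16+10-6=20
Step 13: prey: 61+24-36=49; pred: 20+12-8=24
Step 14: prey: 49+19-35=33; pred: 24+11-9=26
Step 15: prey: 33+13-25=21; pred: 26+8-10=24
No extinction within 15 steps

Answer: 16 both-alive 21 24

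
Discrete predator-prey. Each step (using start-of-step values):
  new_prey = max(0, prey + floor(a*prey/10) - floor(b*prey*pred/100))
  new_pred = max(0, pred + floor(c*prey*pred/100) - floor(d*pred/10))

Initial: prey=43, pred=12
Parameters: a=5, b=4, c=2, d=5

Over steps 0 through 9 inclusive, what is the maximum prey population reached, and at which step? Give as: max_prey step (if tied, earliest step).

Answer: 44 1

Derivation:
Step 1: prey: 43+21-20=44; pred: 12+10-6=16
Step 2: prey: 44+22-28=38; pred: 16+14-8=22
Step 3: prey: 38+19-33=24; pred: 22+16-11=27
Step 4: prey: 24+12-25=11; pred: 27+12-13=26
Step 5: prey: 11+5-11=5; pred: 26+5-13=18
Step 6: prey: 5+2-3=4; pred: 18+1-9=10
Step 7: prey: 4+2-1=5; pred: 10+0-5=5
Step 8: prey: 5+2-1=6; pred: 5+0-2=3
Step 9: prey: 6+3-0=9; pred: 3+0-1=2
Max prey = 44 at step 1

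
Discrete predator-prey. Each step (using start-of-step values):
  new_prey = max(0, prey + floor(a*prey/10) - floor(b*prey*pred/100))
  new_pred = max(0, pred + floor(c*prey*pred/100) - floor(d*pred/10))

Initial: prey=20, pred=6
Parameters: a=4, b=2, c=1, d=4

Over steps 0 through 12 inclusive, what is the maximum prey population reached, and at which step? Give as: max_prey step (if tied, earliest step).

Answer: 152 8

Derivation:
Step 1: prey: 20+8-2=26; pred: 6+1-2=5
Step 2: prey: 26+10-2=34; pred: 5+1-2=4
Step 3: prey: 34+13-2=45; pred: 4+1-1=4
Step 4: prey: 45+18-3=60; pred: 4+1-1=4
Step 5: prey: 60+24-4=80; pred: 4+2-1=5
Step 6: prey: 80+32-8=104; pred: 5+4-2=7
Step 7: prey: 104+41-14=131; pred: 7+7-2=12
Step 8: prey: 131+52-31=152; pred: 12+15-4=23
Step 9: prey: 152+60-69=143; pred: 23+34-9=48
Step 10: prey: 143+57-137=63; pred: 48+68-19=97
Step 11: prey: 63+25-122=0; pred: 97+61-38=120
Step 12: prey: 0+0-0=0; pred: 120+0-48=72
Max prey = 152 at step 8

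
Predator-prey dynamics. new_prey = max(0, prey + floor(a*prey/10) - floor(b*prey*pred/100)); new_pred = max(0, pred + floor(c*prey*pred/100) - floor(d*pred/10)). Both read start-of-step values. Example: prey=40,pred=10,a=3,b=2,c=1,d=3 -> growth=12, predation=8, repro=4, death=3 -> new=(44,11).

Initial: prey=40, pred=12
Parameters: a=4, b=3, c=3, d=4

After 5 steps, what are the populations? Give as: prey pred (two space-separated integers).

Step 1: prey: 40+16-14=42; pred: 12+14-4=22
Step 2: prey: 42+16-27=31; pred: 22+27-8=41
Step 3: prey: 31+12-38=5; pred: 41+38-16=63
Step 4: prey: 5+2-9=0; pred: 63+9-25=47
Step 5: prey: 0+0-0=0; pred: 47+0-18=29

Answer: 0 29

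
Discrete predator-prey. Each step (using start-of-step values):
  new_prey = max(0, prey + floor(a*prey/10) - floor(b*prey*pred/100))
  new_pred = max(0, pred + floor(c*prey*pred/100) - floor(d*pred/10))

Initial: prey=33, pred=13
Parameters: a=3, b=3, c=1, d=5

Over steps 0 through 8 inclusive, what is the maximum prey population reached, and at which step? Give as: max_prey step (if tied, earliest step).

Step 1: prey: 33+9-12=30; pred: 13+4-6=11
Step 2: prey: 30+9-9=30; pred: 11+3-5=9
Step 3: prey: 30+9-8=31; pred: 9+2-4=7
Step 4: prey: 31+9-6=34; pred: 7+2-3=6
Step 5: prey: 34+10-6=38; pred: 6+2-3=5
Step 6: prey: 38+11-5=44; pred: 5+1-2=4
Step 7: prey: 44+13-5=52; pred: 4+1-2=3
Step 8: prey: 52+15-4=63; pred: 3+1-1=3
Max prey = 63 at step 8

Answer: 63 8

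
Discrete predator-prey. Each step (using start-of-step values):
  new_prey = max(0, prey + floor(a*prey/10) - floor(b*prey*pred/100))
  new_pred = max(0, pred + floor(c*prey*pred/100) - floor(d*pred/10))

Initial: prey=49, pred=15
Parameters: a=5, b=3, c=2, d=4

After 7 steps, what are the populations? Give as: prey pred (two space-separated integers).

Step 1: prey: 49+24-22=51; pred: 15+14-6=23
Step 2: prey: 51+25-35=41; pred: 23+23-9=37
Step 3: prey: 41+20-45=16; pred: 37+30-14=53
Step 4: prey: 16+8-25=0; pred: 53+16-21=48
Step 5: prey: 0+0-0=0; pred: 48+0-19=29
Step 6: prey: 0+0-0=0; pred: 29+0-11=18
Step 7: prey: 0+0-0=0; pred: 18+0-7=11

Answer: 0 11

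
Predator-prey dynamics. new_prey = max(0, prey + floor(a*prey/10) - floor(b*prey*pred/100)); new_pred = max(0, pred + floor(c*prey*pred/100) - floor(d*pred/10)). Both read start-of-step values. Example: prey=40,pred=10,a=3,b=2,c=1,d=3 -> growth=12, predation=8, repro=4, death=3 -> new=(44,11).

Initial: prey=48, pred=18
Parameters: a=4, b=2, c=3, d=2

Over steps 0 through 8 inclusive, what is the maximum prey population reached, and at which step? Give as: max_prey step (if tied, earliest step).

Step 1: prey: 48+19-17=50; pred: 18+25-3=40
Step 2: prey: 50+20-40=30; pred: 40+60-8=92
Step 3: prey: 30+12-55=0; pred: 92+82-18=156
Step 4: prey: 0+0-0=0; pred: 156+0-31=125
Step 5: prey: 0+0-0=0; pred: 125+0-25=100
Step 6: prey: 0+0-0=0; pred: 100+0-20=80
Step 7: prey: 0+0-0=0; pred: 80+0-16=64
Step 8: prey: 0+0-0=0; pred: 64+0-12=52
Max prey = 50 at step 1

Answer: 50 1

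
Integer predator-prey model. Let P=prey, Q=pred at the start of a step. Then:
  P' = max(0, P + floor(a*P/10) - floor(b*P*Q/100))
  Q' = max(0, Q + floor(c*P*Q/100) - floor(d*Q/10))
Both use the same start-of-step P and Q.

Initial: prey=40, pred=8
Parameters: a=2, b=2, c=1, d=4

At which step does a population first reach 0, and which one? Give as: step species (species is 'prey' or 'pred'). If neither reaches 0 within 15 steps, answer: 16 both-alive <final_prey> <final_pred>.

Answer: 16 both-alive 31 17

Derivation:
Step 1: prey: 40+8-6=42; pred: 8+3-3=8
Step 2: prey: 42+8-6=44; pred: 8+3-3=8
Step 3: prey: 44+8-7=45; pred: 8+3-3=8
Step 4: prey: 45+9-7=47; pred: 8+3-3=8
Step 5: prey: 47+9-7=49; pred: 8+3-3=8
Step 6: prey: 49+9-7=51; pred: 8+3-3=8
Step 7: prey: 51+10-8=53; pred: 8+4-3=9
Step 8: prey: 53+10-9=54; pred: 9+4-3=10
Step 9: prey: 54+10-10=54; pred: 10+5-4=11
Step 10: prey: 54+10-11=53; pred: 11+5-4=12
Step 11: prey: 53+10-12=51; pred: 12+6-4=14
Step 12: prey: 51+10-14=47; pred: 14+7-5=16
Step 13: prey: 47+9-15=41; pred: 16+7-6=17
Step 14: prey: 41+8-13=36; pred: 17+6-6=17
Step 15: prey: 36+7-12=31; pred: 17+6-6=17
No extinction within 15 steps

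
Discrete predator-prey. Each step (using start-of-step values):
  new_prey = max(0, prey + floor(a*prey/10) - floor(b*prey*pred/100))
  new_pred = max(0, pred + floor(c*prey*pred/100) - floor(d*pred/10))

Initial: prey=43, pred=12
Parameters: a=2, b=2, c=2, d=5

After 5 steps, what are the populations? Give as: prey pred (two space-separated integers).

Step 1: prey: 43+8-10=41; pred: 12+10-6=16
Step 2: prey: 41+8-13=36; pred: 16+13-8=21
Step 3: prey: 36+7-15=28; pred: 21+15-10=26
Step 4: prey: 28+5-14=19; pred: 26+14-13=27
Step 5: prey: 19+3-10=12; pred: 27+10-13=24

Answer: 12 24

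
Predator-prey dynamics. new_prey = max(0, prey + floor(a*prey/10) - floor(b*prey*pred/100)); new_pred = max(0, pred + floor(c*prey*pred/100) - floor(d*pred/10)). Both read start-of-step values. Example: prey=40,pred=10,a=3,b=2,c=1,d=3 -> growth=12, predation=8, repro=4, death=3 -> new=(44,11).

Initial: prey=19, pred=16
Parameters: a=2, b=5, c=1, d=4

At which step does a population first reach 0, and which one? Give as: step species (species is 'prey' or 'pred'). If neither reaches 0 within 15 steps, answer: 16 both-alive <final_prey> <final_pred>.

Answer: 16 both-alive 3 2

Derivation:
Step 1: prey: 19+3-15=7; pred: 16+3-6=13
Step 2: prey: 7+1-4=4; pred: 13+0-5=8
Step 3: prey: 4+0-1=3; pred: 8+0-3=5
Step 4: prey: 3+0-0=3; pred: 5+0-2=3
Step 5: prey: 3+0-0=3; pred: 3+0-1=2
Step 6: prey: 3+0-0=3; pred: 2+0-0=2
Steps 7-15: state stable at prey=3, pred=2 (no change)
No extinction within 15 steps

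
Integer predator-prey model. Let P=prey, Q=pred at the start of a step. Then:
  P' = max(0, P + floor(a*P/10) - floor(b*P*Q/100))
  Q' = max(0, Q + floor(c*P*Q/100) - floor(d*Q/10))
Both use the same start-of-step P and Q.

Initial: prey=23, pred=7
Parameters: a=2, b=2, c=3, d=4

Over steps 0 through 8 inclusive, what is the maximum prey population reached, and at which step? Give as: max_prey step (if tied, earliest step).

Step 1: prey: 23+4-3=24; pred: 7+4-2=9
Step 2: prey: 24+4-4=24; pred: 9+6-3=12
Step 3: prey: 24+4-5=23; pred: 12+8-4=16
Step 4: prey: 23+4-7=20; pred: 16+11-6=21
Step 5: prey: 20+4-8=16; pred: 21+12-8=25
Step 6: prey: 16+3-8=11; pred: 25+12-10=27
Step 7: prey: 11+2-5=8; pred: 27+8-10=25
Step 8: prey: 8+1-4=5; pred: 25+6-10=21
Max prey = 24 at step 1

Answer: 24 1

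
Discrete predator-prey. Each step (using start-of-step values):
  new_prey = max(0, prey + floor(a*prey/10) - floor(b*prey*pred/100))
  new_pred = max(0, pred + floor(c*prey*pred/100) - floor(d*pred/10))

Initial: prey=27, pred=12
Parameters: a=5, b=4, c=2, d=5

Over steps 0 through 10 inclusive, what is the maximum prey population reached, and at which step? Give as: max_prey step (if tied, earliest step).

Step 1: prey: 27+13-12=28; pred: 12+6-6=12
Step 2: prey: 28+14-13=29; pred: 12+6-6=12
Step 3: prey: 29+14-13=30; pred: 12+6-6=12
Step 4: prey: 30+15-14=31; pred: 12+7-6=13
Step 5: prey: 31+15-16=30; pred: 13+8-6=15
Step 6: prey: 30+15-18=27; pred: 15+9-7=17
Step 7: prey: 27+13-18=22; pred: 17+9-8=18
Step 8: prey: 22+11-15=18; pred: 18+7-9=16
Step 9: prey: 18+9-11=16; pred: 16+5-8=13
Step 10: prey: 16+8-8=16; pred: 13+4-6=11
Max prey = 31 at step 4

Answer: 31 4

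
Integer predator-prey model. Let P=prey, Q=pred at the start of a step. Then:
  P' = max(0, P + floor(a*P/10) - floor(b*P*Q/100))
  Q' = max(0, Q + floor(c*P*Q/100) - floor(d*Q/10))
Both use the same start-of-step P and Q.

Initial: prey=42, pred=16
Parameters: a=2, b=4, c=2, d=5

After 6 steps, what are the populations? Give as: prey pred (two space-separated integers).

Step 1: prey: 42+8-26=24; pred: 16+13-8=21
Step 2: prey: 24+4-20=8; pred: 21+10-10=21
Step 3: prey: 8+1-6=3; pred: 21+3-10=14
Step 4: prey: 3+0-1=2; pred: 14+0-7=7
Step 5: prey: 2+0-0=2; pred: 7+0-3=4
Step 6: prey: 2+0-0=2; pred: 4+0-2=2

Answer: 2 2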